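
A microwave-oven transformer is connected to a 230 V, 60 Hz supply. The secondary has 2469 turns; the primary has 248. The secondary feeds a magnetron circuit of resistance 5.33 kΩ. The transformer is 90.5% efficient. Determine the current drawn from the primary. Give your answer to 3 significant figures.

I_p ≈ 4.73 A

V_s = 230 × 2469/248 = 2289.8 V.
I_s = V_s/R = 2289.8/5330 = 0.42961 A.
P_out = V_s I_s = 2289.8 × 0.42961 = 983.71 W.
P_in = P_out/η = 983.71/0.905 = 1087.0 W.
I_p = P_in/V_p = 1087.0/230 = 4.73 A.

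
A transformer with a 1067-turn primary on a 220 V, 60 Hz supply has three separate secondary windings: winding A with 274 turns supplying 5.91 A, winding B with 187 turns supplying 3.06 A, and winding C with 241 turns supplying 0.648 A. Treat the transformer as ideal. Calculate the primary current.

V_A = 220 × 274/1067 = 56.495 V; V_B = 220 × 187/1067 = 38.557 V; V_C = 220 × 241/1067 = 49.691 V.
P_out = V_A I_A + V_B I_B + V_C I_C = 56.495×5.91 + 38.557×3.06 + 49.691×0.648 = 333.88 + 117.98 + 32.200 = 484.07 W.
Ideal ⇒ P_in = P_out, so I_p = P_out/V_p = 484.07/220 = 2.20 A.

I_p ≈ 2.20 A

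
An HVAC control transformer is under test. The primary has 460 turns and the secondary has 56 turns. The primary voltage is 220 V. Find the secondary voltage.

V_s ≈ 26.8 V

V_s/V_p = N_s/N_p, so V_s = 220 × 56/460 = 26.8 V.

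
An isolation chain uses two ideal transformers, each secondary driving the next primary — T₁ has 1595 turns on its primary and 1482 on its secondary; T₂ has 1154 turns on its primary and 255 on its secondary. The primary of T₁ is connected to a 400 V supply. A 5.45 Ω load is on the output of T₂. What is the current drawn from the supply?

Secondary of T₁: V = 400.00 × 1482/1595 = 371.66 V.
Secondary of T₂: V = 371.66 × 255/1154 = 82.126 V.
I_load = 82.126/5.45 = 15.069 A, so P_out = 82.126 × 15.069 = 1237.6 W.
All ideal ⇒ P_in = P_out, so I_supply = 1237.6/400 = 3.09 A.

I_supply ≈ 3.09 A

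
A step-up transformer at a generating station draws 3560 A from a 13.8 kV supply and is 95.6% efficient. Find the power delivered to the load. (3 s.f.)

P_out ≈ 4.70×10^7 W

P_in = V_p I_p = 13800 × 3560 = 4.9128×10^7 W.
P_out = η P_in = 0.956 × 4.9128×10^7 = 4.70×10^7 W.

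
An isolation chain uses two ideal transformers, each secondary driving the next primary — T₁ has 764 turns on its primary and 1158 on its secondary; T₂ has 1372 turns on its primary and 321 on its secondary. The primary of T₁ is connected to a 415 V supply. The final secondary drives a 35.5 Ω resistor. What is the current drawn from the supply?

Secondary of T₁: V = 415.00 × 1158/764 = 629.02 V.
Secondary of T₂: V = 629.02 × 321/1372 = 147.17 V.
I_load = 147.17/35.5 = 4.1456 A, so P_out = 147.17 × 4.1456 = 610.10 W.
All ideal ⇒ P_in = P_out, so I_supply = 610.10/415 = 1.47 A.

I_supply ≈ 1.47 A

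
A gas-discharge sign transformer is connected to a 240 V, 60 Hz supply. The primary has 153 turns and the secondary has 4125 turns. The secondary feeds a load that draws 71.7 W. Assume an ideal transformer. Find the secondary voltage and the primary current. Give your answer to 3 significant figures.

V_s ≈ 6470 V, I_p ≈ 0.299 A

V_s = V_p × N_s/N_p = 240 × 4125/153 = 6470.6 V.
I_s = P/V_s = 71.7/6470.6 = 0.011081 A.
I_p = I_s × N_s/N_p = 0.011081 × 4125/153 = 0.299 A.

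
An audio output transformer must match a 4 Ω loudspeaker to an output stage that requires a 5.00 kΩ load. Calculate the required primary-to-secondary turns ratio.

Z_p/Z_s = (N_p/N_s)², so N_p/N_s = √(5000/4) = √1250 = 35.4.

N_p/N_s ≈ 35.4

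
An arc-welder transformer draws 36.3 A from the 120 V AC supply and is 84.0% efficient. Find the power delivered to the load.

P_out ≈ 3660 W

P_in = V_in I_in = 120 × 36.3 = 4356.0 W.
P_out = η P_in = 0.840 × 4356.0 = 3660 W.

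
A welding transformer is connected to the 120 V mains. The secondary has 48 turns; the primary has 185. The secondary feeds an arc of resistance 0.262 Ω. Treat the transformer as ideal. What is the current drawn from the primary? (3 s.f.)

V_s = V_p × N_s/N_p = 120 × 48/185 = 31.135 V.
I_s = V_s/R = 31.135/0.262 = 118.84 A.
For an ideal transformer I_p N_p = I_s N_s, so I_p = 118.84 × 48/185 = 30.8 A.

I_p ≈ 30.8 A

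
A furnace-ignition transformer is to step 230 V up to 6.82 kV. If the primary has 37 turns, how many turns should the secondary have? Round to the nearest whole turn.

N_s/N_p = V_s/V_p, so N_s = 37 × 6820/230 = 1097.1 ≈ 1097 turns.

N_s = 1097 turns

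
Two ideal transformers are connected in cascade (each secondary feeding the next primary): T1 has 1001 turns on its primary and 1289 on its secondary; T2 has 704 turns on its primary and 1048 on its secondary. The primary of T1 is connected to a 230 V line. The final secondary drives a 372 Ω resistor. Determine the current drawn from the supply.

I_supply ≈ 2.27 A

Secondary of T1: V = 230.00 × 1289/1001 = 296.17 V.
Secondary of T2: V = 296.17 × 1048/704 = 440.90 V.
I_load = 440.90/372 = 1.1852 A, so P_out = 440.90 × 1.1852 = 522.55 W.
All ideal ⇒ P_in = P_out, so I_supply = 522.55/230 = 2.27 A.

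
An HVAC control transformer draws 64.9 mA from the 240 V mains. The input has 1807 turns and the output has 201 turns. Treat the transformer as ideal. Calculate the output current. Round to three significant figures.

I_out/I_in = N_in/N_out, so I_out = 0.0649 × 1807/201 = 0.583 A.

I_out ≈ 0.583 A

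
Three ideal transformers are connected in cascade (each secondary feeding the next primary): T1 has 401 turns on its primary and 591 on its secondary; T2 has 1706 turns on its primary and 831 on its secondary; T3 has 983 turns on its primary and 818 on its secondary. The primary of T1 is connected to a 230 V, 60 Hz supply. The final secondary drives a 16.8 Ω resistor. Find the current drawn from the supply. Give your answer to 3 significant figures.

Secondary of T1: V = 230.00 × 591/401 = 338.98 V.
Secondary of T2: V = 338.98 × 831/1706 = 165.12 V.
Secondary of T3: V = 165.12 × 818/983 = 137.40 V.
I_load = 137.40/16.8 = 8.1787 A, so P_out = 137.40 × 8.1787 = 1123.8 W.
All ideal ⇒ P_in = P_out, so I_supply = 1123.8/230 = 4.89 A.

I_supply ≈ 4.89 A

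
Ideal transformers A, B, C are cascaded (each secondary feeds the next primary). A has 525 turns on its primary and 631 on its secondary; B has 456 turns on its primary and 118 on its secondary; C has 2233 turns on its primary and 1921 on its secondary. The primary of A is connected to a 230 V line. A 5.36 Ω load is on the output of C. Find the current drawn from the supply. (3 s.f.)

Secondary of A: V = 230.00 × 631/525 = 276.44 V.
Secondary of B: V = 276.44 × 118/456 = 71.534 V.
Secondary of C: V = 71.534 × 1921/2233 = 61.539 V.
I_load = 61.539/5.36 = 11.481 A, so P_out = 61.539 × 11.481 = 706.55 W.
All ideal ⇒ P_in = P_out, so I_supply = 706.55/230 = 3.07 A.

I_supply ≈ 3.07 A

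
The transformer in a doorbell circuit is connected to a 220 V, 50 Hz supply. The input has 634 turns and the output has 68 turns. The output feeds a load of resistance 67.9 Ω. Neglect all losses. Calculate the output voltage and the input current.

V_out ≈ 23.6 V, I_in ≈ 0.0373 A

V_out = V_in × N_out/N_in = 220 × 68/634 = 23.596 V.
I_out = V_out/R = 23.596/67.9 = 0.34751 A.
I_in = I_out × N_out/N_in = 0.34751 × 68/634 = 0.0373 A.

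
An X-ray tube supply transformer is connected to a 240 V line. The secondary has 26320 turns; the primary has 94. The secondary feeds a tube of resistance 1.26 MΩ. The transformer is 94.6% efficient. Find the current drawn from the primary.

V_s = 240 × 26320/94 = 67200 V.
I_s = V_s/R = 67200/(1.26×10^6) = 0.053333 A.
P_out = V_s I_s = 67200 × 0.053333 = 3584.0 W.
P_in = P_out/η = 3584.0/0.946 = 3788.6 W.
I_p = P_in/V_p = 3788.6/240 = 15.8 A.

I_p ≈ 15.8 A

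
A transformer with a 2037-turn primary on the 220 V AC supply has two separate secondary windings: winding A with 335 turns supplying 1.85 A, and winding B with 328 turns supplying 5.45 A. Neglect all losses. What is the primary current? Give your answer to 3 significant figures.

V_A = 220 × 335/2037 = 36.181 V; V_B = 220 × 328/2037 = 35.425 V.
P_out = V_A I_A + V_B I_B = 36.181×1.85 + 35.425×5.45 = 66.934 + 193.06 = 260.00 W.
Ideal ⇒ P_in = P_out, so I_p = P_out/V_p = 260.00/220 = 1.18 A.

I_p ≈ 1.18 A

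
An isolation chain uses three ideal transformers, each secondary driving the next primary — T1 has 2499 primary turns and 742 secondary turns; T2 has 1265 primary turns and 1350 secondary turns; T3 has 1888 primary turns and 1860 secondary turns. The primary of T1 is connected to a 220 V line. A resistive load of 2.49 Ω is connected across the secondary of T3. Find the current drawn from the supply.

I_supply ≈ 8.61 A

After T1: V = 220.00 × 742/2499 = 65.322 V.
After T2: V = 65.322 × 1350/1265 = 69.711 V.
After T3: V = 69.711 × 1860/1888 = 68.678 V.
I_load = 68.678/2.49 = 27.581 A, so P_out = 68.678 × 27.581 = 1894.2 W.
All ideal ⇒ P_in = P_out, so I_supply = 1894.2/220 = 8.61 A.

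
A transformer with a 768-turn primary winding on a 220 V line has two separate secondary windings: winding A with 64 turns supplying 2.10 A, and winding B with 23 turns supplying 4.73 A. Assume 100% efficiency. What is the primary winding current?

V_A = 220 × 64/768 = 18.333 V; V_B = 220 × 23/768 = 6.5885 V.
P_out = V_A I_A + V_B I_B = 18.333×2.10 + 6.5885×4.73 = 38.500 + 31.164 = 69.664 W.
Ideal ⇒ P_in = P_out, so I_p = P_out/V_p = 69.664/220 = 0.317 A.

I_p ≈ 0.317 A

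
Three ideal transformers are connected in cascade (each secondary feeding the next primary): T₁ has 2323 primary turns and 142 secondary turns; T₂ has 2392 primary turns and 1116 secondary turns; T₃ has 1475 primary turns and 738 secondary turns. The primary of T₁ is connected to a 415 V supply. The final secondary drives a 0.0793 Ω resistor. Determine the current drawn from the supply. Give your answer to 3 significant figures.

After T₁: V = 415.00 × 142/2323 = 25.368 V.
After T₂: V = 25.368 × 1116/2392 = 11.836 V.
After T₃: V = 11.836 × 738/1475 = 5.9218 V.
I_load = 5.9218/0.0793 = 74.676 A, so P_out = 5.9218 × 74.676 = 442.22 W.
All ideal ⇒ P_in = P_out, so I_supply = 442.22/415 = 1.07 A.

I_supply ≈ 1.07 A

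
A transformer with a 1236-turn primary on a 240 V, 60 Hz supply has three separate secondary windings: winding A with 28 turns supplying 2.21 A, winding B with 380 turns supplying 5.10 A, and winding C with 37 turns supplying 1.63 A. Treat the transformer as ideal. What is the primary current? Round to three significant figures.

V_A = 240 × 28/1236 = 5.4369 V; V_B = 240 × 380/1236 = 73.786 V; V_C = 240 × 37/1236 = 7.1845 V.
P_out = V_A I_A + V_B I_B + V_C I_C = 5.4369×2.21 + 73.786×5.10 + 7.1845×1.63 = 12.016 + 376.31 + 11.711 = 400.04 W.
Ideal ⇒ P_in = P_out, so I_p = P_out/V_p = 400.04/240 = 1.67 A.

I_p ≈ 1.67 A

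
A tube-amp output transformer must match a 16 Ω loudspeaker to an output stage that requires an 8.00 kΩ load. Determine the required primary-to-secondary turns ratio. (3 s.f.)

N_p/N_s ≈ 22.4

Z_p/Z_s = (N_p/N_s)², so N_p/N_s = √(8000/16) = √500 = 22.4.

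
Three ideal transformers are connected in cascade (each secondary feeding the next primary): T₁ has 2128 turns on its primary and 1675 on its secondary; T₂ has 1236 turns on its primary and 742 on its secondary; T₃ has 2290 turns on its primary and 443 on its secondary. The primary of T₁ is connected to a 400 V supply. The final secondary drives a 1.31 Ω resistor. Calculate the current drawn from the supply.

I_supply ≈ 2.55 A

After T₁: V = 400.00 × 1675/2128 = 314.85 V.
After T₂: V = 314.85 × 742/1236 = 189.01 V.
After T₃: V = 189.01 × 443/2290 = 36.564 V.
I_load = 36.564/1.31 = 27.912 A, so P_out = 36.564 × 27.912 = 1020.6 W.
All ideal ⇒ P_in = P_out, so I_supply = 1020.6/400 = 2.55 A.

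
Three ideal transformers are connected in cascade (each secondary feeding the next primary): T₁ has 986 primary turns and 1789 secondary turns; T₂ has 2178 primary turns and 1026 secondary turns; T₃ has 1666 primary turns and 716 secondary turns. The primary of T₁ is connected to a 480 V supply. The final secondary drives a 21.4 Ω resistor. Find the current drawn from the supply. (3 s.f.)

After T₁: V = 480.00 × 1789/986 = 870.91 V.
After T₂: V = 870.91 × 1026/2178 = 410.26 V.
After T₃: V = 410.26 × 716/1666 = 176.32 V.
I_load = 176.32/21.4 = 8.2393 A, so P_out = 176.32 × 8.2393 = 1452.7 W.
All ideal ⇒ P_in = P_out, so I_supply = 1452.7/480 = 3.03 A.

I_supply ≈ 3.03 A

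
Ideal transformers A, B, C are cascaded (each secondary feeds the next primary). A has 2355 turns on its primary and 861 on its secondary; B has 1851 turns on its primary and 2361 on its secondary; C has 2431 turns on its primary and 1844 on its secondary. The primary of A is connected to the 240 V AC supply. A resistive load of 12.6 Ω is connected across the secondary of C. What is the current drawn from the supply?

After A: V = 240.00 × 861/2355 = 87.745 V.
After B: V = 87.745 × 2361/1851 = 111.92 V.
After C: V = 111.92 × 1844/2431 = 84.896 V.
I_load = 84.896/12.6 = 6.7378 A, so P_out = 84.896 × 6.7378 = 572.02 W.
All ideal ⇒ P_in = P_out, so I_supply = 572.02/240 = 2.38 A.

I_supply ≈ 2.38 A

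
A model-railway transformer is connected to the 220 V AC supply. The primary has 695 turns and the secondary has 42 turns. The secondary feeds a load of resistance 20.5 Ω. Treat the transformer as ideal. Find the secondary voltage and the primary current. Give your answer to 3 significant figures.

V_s = V_p × N_s/N_p = 220 × 42/695 = 13.295 V.
I_s = V_s/R = 13.295/20.5 = 0.64853 A.
I_p = I_s × N_s/N_p = 0.64853 × 42/695 = 0.0392 A.

V_s ≈ 13.3 V, I_p ≈ 0.0392 A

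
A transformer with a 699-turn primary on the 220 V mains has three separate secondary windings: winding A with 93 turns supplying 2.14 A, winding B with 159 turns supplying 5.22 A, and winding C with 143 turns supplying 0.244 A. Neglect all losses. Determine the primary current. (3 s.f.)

V_A = 220 × 93/699 = 29.270 V; V_B = 220 × 159/699 = 50.043 V; V_C = 220 × 143/699 = 45.007 V.
P_out = V_A I_A + V_B I_B + V_C I_C = 29.270×2.14 + 50.043×5.22 + 45.007×0.244 = 62.639 + 261.22 + 10.982 = 334.84 W.
Ideal ⇒ P_in = P_out, so I_p = P_out/V_p = 334.84/220 = 1.52 A.

I_p ≈ 1.52 A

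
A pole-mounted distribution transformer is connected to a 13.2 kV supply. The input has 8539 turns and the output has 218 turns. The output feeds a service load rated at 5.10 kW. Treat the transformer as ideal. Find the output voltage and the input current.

V_out ≈ 337 V, I_in ≈ 0.386 A

V_out = V_in × N_out/N_in = 13200 × 218/8539 = 336.99 V.
I_out = P/V_out = 5100/336.99 = 15.134 A.
I_in = I_out × N_out/N_in = 15.134 × 218/8539 = 0.386 A.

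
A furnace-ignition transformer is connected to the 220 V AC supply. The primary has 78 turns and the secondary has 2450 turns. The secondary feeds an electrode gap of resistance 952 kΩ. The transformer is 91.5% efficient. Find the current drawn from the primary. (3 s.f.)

I_p ≈ 0.249 A

V_s = 220 × 2450/78 = 6910.3 V.
I_s = V_s/R = 6910.3/952000 = 0.0072587 A.
P_out = V_s I_s = 6910.3 × 0.0072587 = 50.159 W.
P_in = P_out/η = 50.159/0.915 = 54.819 W.
I_p = P_in/V_p = 54.819/220 = 0.249 A.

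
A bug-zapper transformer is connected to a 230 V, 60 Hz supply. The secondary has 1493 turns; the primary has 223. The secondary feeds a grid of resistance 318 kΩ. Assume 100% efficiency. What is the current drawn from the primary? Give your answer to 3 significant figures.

I_p ≈ 0.0324 A

V_s = V_p × N_s/N_p = 230 × 1493/223 = 1539.9 V.
I_s = V_s/R = 1539.9/318000 = 0.0048423 A.
For an ideal transformer I_p N_p = I_s N_s, so I_p = 0.0048423 × 1493/223 = 0.0324 A.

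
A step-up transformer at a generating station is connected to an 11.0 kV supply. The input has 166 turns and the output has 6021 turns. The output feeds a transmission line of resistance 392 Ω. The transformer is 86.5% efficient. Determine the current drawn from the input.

V_out = 11000 × 6021/166 = 398980 V.
I_out = V_out/R = 398980/392 = 1017.8 A.
P_out = V_out I_out = 398980 × 1017.8 = 4.0609×10^8 W.
P_in = P_out/η = 4.0609×10^8/0.865 = 4.6947×10^8 W.
I_in = P_in/V_in = 4.6947×10^8/11000 = 42700 A.

I_in ≈ 42700 A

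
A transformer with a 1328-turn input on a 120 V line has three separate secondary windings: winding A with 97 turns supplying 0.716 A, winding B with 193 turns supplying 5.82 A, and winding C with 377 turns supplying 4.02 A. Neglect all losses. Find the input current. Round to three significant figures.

V_A = 120 × 97/1328 = 8.7651 V; V_B = 120 × 193/1328 = 17.440 V; V_C = 120 × 377/1328 = 34.066 V.
P_out = V_A I_A + V_B I_B + V_C I_C = 8.7651×0.716 + 17.440×5.82 + 34.066×4.02 = 6.2758 + 101.50 + 136.95 = 244.72 W.
Ideal ⇒ P_in = P_out, so I_in = P_out/V_in = 244.72/120 = 2.04 A.

I_in ≈ 2.04 A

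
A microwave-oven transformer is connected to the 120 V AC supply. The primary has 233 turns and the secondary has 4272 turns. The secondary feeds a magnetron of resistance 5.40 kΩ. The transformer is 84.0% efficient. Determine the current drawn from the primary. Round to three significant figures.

V_s = 120 × 4272/233 = 2200.2 V.
I_s = V_s/R = 2200.2/5400 = 0.40744 A.
P_out = V_s I_s = 2200.2 × 0.40744 = 896.44 W.
P_in = P_out/η = 896.44/0.840 = 1067.2 W.
I_p = P_in/V_p = 1067.2/120 = 8.89 A.

I_p ≈ 8.89 A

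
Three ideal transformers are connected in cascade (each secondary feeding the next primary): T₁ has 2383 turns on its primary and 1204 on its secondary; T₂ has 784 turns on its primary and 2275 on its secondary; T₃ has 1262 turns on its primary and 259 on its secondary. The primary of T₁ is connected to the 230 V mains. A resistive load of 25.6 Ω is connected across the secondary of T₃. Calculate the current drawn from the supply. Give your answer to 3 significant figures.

I_supply ≈ 0.813 A

After T₁: V = 230.00 × 1204/2383 = 116.21 V.
After T₂: V = 116.21 × 2275/784 = 337.21 V.
After T₃: V = 337.21 × 259/1262 = 69.205 V.
I_load = 69.205/25.6 = 2.7033 A, so P_out = 69.205 × 2.7033 = 187.08 W.
All ideal ⇒ P_in = P_out, so I_supply = 187.08/230 = 0.813 A.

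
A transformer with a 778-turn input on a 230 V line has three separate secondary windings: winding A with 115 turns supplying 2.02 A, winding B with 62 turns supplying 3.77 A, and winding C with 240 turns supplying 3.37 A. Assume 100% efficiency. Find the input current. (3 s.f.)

V_A = 230 × 115/778 = 33.997 V; V_B = 230 × 62/778 = 18.329 V; V_C = 230 × 240/778 = 70.951 V.
P_out = V_A I_A + V_B I_B + V_C I_C = 33.997×2.02 + 18.329×3.77 + 70.951×3.37 = 68.675 + 69.101 + 239.11 = 376.88 W.
Ideal ⇒ P_in = P_out, so I_in = P_out/V_in = 376.88/230 = 1.64 A.

I_in ≈ 1.64 A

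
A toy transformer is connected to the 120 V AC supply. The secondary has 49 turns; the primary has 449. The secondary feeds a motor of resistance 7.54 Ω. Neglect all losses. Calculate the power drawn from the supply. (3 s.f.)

V_s = V_p × N_s/N_p = 120 × 49/449 = 13.096 V.
I_s = V_s/R = 13.096/7.54 = 1.7368 A.
I_p = I_s × N_s/N_p = 1.7368 × 49/449 = 0.18954 A.
P = V_p I_p = 120 × 0.18954 = 22.7 W.

P ≈ 22.7 W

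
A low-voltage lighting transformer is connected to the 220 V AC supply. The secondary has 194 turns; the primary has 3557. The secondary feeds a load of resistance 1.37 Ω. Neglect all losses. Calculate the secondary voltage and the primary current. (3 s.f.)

V_s ≈ 12.0 V, I_p ≈ 0.478 A

V_s = V_p × N_s/N_p = 220 × 194/3557 = 11.999 V.
I_s = V_s/R = 11.999/1.37 = 8.7583 A.
I_p = I_s × N_s/N_p = 8.7583 × 194/3557 = 0.478 A.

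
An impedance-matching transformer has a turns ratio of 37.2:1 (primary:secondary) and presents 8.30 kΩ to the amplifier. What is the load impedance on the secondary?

Z_s ≈ 6.00 Ω

Z_s = Z_p/(N_p/N_s)² = 8300/37.2² = 6.00 Ω.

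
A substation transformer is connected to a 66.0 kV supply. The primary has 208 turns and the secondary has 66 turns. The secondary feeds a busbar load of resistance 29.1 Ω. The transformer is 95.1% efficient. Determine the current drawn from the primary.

V_s = 66000 × 66/208 = 20942 V.
I_s = V_s/R = 20942/29.1 = 719.67 A.
P_out = V_s I_s = 20942 × 719.67 = 1.5071×10^7 W.
P_in = P_out/η = 1.5071×10^7/0.951 = 1.5848×10^7 W.
I_p = P_in/V_p = 1.5848×10^7/66000 = 240 A.

I_p ≈ 240 A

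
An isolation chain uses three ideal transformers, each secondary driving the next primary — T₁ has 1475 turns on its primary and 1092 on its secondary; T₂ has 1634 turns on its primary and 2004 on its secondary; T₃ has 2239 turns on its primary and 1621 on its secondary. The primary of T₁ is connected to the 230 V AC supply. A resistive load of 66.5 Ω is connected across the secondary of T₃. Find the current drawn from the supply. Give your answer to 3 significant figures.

I_supply ≈ 1.49 A

Secondary of T₁: V = 230.00 × 1092/1475 = 170.28 V.
Secondary of T₂: V = 170.28 × 2004/1634 = 208.84 V.
Secondary of T₃: V = 208.84 × 1621/2239 = 151.19 V.
I_load = 151.19/66.5 = 2.2736 A, so P_out = 151.19 × 2.2736 = 343.75 W.
All ideal ⇒ P_in = P_out, so I_supply = 343.75/230 = 1.49 A.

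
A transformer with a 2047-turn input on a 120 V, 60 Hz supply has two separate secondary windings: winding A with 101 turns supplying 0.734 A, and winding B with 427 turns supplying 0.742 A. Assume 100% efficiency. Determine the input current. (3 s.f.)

I_in ≈ 0.191 A

V_A = 120 × 101/2047 = 5.9209 V; V_B = 120 × 427/2047 = 25.032 V.
P_out = V_A I_A + V_B I_B = 5.9209×0.734 + 25.032×0.742 = 4.3459 + 18.574 = 22.919 W.
Ideal ⇒ P_in = P_out, so I_in = P_out/V_in = 22.919/120 = 0.191 A.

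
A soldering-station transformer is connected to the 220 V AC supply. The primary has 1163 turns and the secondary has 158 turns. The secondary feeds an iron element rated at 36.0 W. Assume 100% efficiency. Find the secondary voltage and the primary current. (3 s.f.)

V_s = V_p × N_s/N_p = 220 × 158/1163 = 29.888 V.
I_s = P/V_s = 36.0/29.888 = 1.2045 A.
I_p = I_s × N_s/N_p = 1.2045 × 158/1163 = 0.164 A.

V_s ≈ 29.9 V, I_p ≈ 0.164 A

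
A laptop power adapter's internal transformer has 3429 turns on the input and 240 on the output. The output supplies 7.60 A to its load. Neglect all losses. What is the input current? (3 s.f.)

For an ideal transformer I_in/I_out = N_out/N_in, so I_in = 7.60 × 240/3429 = 0.532 A.

I_in ≈ 0.532 A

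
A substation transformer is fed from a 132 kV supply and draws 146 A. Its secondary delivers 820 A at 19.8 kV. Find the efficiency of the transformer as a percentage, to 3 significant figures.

P_in = 132000 × 146 = 1.92720×10^7 W.
P_out = 19800 × 820 = 1.62360×10^7 W.
η = P_out/P_in = 1.62360×10^7/(1.92720×10^7) = 0.842.

η ≈ 84.2%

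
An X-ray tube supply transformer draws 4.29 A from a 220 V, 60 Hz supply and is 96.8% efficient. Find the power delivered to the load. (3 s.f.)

P_out ≈ 914 W

P_in = V_p I_p = 220 × 4.29 = 943.80 W.
P_out = η P_in = 0.968 × 943.80 = 914 W.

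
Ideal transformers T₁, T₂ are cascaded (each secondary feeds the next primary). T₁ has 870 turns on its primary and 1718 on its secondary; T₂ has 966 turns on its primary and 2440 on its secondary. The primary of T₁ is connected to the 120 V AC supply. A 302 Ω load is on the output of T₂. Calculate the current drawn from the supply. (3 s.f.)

I_supply ≈ 9.89 A

After T₁: V = 120.00 × 1718/870 = 236.97 V.
After T₂: V = 236.97 × 2440/966 = 598.55 V.
I_load = 598.55/302 = 1.9819 A, so P_out = 598.55 × 1.9819 = 1186.3 W.
All ideal ⇒ P_in = P_out, so I_supply = 1186.3/120 = 9.89 A.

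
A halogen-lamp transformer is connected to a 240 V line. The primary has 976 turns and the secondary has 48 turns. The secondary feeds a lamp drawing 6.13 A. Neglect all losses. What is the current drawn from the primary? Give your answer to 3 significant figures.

For an ideal transformer I_p N_p = I_s N_s, so I_p = 6.13 × 48/976 = 0.301 A.

I_p ≈ 0.301 A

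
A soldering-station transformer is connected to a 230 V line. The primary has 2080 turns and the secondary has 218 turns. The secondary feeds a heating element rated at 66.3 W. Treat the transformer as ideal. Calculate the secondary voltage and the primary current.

V_s ≈ 24.1 V, I_p ≈ 0.288 A

V_s = V_p × N_s/N_p = 230 × 218/2080 = 24.106 V.
I_s = P/V_s = 66.3/24.106 = 2.7504 A.
I_p = I_s × N_s/N_p = 2.7504 × 218/2080 = 0.288 A.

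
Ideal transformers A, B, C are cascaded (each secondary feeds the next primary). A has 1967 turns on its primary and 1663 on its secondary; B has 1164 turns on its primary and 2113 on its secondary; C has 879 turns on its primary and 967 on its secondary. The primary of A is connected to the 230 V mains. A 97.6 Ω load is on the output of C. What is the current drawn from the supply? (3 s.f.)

After A: V = 230.00 × 1663/1967 = 194.45 V.
After B: V = 194.45 × 2113/1164 = 352.99 V.
After C: V = 352.99 × 967/879 = 388.33 V.
I_load = 388.33/97.6 = 3.9788 A, so P_out = 388.33 × 3.9788 = 1545.1 W.
All ideal ⇒ P_in = P_out, so I_supply = 1545.1/230 = 6.72 A.

I_supply ≈ 6.72 A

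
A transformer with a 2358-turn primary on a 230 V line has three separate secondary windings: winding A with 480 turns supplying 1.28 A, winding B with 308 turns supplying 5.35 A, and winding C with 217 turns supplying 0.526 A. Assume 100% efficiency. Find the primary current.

V_A = 230 × 480/2358 = 46.819 V; V_B = 230 × 308/2358 = 30.042 V; V_C = 230 × 217/2358 = 21.166 V.
P_out = V_A I_A + V_B I_B + V_C I_C = 46.819×1.28 + 30.042×5.35 + 21.166×0.526 = 59.929 + 160.73 + 11.133 = 231.79 W.
Ideal ⇒ P_in = P_out, so I_p = P_out/V_p = 231.79/230 = 1.01 A.

I_p ≈ 1.01 A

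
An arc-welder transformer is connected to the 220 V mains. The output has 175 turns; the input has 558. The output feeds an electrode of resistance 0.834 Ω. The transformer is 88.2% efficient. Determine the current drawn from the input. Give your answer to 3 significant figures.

I_in ≈ 29.4 A

V_out = 220 × 175/558 = 68.996 V.
I_out = V_out/R = 68.996/0.834 = 82.730 A.
P_out = V_out I_out = 68.996 × 82.730 = 5708.0 W.
P_in = P_out/η = 5708.0/0.882 = 6471.7 W.
I_in = P_in/V_in = 6471.7/220 = 29.4 A.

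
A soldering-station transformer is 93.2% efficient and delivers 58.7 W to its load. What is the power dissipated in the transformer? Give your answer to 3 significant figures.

P_loss ≈ 4.28 W

P_in = P_out/η = 58.7/0.932 = 62.9828 W.
P_loss = P_in − P_out = 62.9828 − 58.7 = 4.28 W.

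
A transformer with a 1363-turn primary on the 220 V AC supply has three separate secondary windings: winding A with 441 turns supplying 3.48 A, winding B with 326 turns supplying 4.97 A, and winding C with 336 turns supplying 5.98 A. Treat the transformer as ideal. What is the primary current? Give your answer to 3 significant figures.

I_p ≈ 3.79 A

V_A = 220 × 441/1363 = 71.181 V; V_B = 220 × 326/1363 = 52.619 V; V_C = 220 × 336/1363 = 54.233 V.
P_out = V_A I_A + V_B I_B + V_C I_C = 71.181×3.48 + 52.619×4.97 + 54.233×5.98 = 247.71 + 261.52 + 324.32 = 833.54 W.
Ideal ⇒ P_in = P_out, so I_p = P_out/V_p = 833.54/220 = 3.79 A.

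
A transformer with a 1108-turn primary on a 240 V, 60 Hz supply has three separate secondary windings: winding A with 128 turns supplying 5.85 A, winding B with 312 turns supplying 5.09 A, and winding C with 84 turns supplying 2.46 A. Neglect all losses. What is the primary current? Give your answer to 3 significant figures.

I_p ≈ 2.30 A

V_A = 240 × 128/1108 = 27.726 V; V_B = 240 × 312/1108 = 67.581 V; V_C = 240 × 84/1108 = 18.195 V.
P_out = V_A I_A + V_B I_B + V_C I_C = 27.726×5.85 + 67.581×5.09 + 18.195×2.46 = 162.19 + 343.99 + 44.760 = 550.94 W.
Ideal ⇒ P_in = P_out, so I_p = P_out/V_p = 550.94/240 = 2.30 A.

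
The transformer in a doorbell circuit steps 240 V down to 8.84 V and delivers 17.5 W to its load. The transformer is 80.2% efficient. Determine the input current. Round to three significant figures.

P_in = P_out/η = 17.5/0.802 = 21.820 W.
I_in = P_in/V_in = 21.820/240 = 0.0909 A.

I_in ≈ 0.0909 A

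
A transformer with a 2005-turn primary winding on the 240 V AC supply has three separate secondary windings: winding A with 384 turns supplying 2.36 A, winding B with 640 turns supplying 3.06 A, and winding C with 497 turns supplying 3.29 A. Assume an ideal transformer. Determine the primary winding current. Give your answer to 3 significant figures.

V_A = 240 × 384/2005 = 45.965 V; V_B = 240 × 640/2005 = 76.608 V; V_C = 240 × 497/2005 = 59.491 V.
P_out = V_A I_A + V_B I_B + V_C I_C = 45.965×2.36 + 76.608×3.06 + 59.491×3.29 = 108.48 + 234.42 + 195.73 = 538.63 W.
Ideal ⇒ P_in = P_out, so I_p = P_out/V_p = 538.63/240 = 2.24 A.

I_p ≈ 2.24 A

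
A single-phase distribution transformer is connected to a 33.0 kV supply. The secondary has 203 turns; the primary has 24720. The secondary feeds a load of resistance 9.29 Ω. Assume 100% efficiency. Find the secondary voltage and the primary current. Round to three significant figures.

V_s = V_p × N_s/N_p = 33000 × 203/24720 = 271.00 V.
I_s = V_s/R = 271.00/9.29 = 29.171 A.
I_p = I_s × N_s/N_p = 29.171 × 203/24720 = 0.240 A.

V_s ≈ 271 V, I_p ≈ 0.240 A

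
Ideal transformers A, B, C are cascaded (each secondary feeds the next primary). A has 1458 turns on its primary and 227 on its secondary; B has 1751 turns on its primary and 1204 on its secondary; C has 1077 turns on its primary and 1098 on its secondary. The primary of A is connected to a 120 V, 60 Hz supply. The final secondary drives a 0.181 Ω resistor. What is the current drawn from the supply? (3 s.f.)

Secondary of A: V = 120.00 × 227/1458 = 18.683 V.
Secondary of B: V = 18.683 × 1204/1751 = 12.847 V.
Secondary of C: V = 12.847 × 1098/1077 = 13.097 V.
I_load = 13.097/0.181 = 72.360 A, so P_out = 13.097 × 72.360 = 947.71 W.
All ideal ⇒ P_in = P_out, so I_supply = 947.71/120 = 7.90 A.

I_supply ≈ 7.90 A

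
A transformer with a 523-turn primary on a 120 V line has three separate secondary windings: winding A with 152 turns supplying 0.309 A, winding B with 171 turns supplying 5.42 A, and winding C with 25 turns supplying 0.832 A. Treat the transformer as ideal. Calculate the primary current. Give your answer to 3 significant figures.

I_p ≈ 1.90 A

V_A = 120 × 152/523 = 34.876 V; V_B = 120 × 171/523 = 39.235 V; V_C = 120 × 25/523 = 5.7361 V.
P_out = V_A I_A + V_B I_B + V_C I_C = 34.876×0.309 + 39.235×5.42 + 5.7361×0.832 = 10.777 + 212.65 + 4.7725 = 228.20 W.
Ideal ⇒ P_in = P_out, so I_p = P_out/V_p = 228.20/120 = 1.90 A.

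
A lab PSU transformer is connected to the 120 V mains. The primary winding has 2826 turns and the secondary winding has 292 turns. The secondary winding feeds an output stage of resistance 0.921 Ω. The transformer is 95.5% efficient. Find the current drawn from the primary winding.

V_s = 120 × 292/2826 = 12.399 V.
I_s = V_s/R = 12.399/0.921 = 13.463 A.
P_out = V_s I_s = 12.399 × 13.463 = 166.93 W.
P_in = P_out/η = 166.93/0.955 = 174.79 W.
I_p = P_in/V_p = 174.79/120 = 1.46 A.

I_p ≈ 1.46 A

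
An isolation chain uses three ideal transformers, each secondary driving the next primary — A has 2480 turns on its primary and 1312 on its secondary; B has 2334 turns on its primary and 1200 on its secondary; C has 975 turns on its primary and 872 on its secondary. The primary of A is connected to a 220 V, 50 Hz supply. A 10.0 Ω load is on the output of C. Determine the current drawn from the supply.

I_supply ≈ 1.30 A

After A: V = 220.00 × 1312/2480 = 116.39 V.
After B: V = 116.39 × 1200/2334 = 59.839 V.
After C: V = 59.839 × 872/975 = 53.518 V.
I_load = 53.518/10.0 = 5.3518 A, so P_out = 53.518 × 5.3518 = 286.41 W.
All ideal ⇒ P_in = P_out, so I_supply = 286.41/220 = 1.30 A.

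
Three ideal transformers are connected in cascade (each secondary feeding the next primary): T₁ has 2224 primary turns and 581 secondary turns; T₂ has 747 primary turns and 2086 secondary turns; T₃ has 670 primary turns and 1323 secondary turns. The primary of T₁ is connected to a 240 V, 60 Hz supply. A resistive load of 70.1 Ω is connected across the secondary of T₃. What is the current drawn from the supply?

I_supply ≈ 7.10 A

Secondary of T₁: V = 240.00 × 581/2224 = 62.698 V.
Secondary of T₂: V = 62.698 × 2086/747 = 175.08 V.
Secondary of T₃: V = 175.08 × 1323/670 = 345.73 V.
I_load = 345.73/70.1 = 4.9319 A, so P_out = 345.73 × 4.9319 = 1705.1 W.
All ideal ⇒ P_in = P_out, so I_supply = 1705.1/240 = 7.10 A.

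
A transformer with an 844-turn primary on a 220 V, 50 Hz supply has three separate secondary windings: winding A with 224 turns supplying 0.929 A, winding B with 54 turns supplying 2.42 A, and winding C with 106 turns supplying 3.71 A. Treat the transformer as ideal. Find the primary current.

I_p ≈ 0.867 A

V_A = 220 × 224/844 = 58.389 V; V_B = 220 × 54/844 = 14.076 V; V_C = 220 × 106/844 = 27.630 V.
P_out = V_A I_A + V_B I_B + V_C I_C = 58.389×0.929 + 14.076×2.42 + 27.630×3.71 = 54.243 + 34.064 + 102.51 = 190.82 W.
Ideal ⇒ P_in = P_out, so I_p = P_out/V_p = 190.82/220 = 0.867 A.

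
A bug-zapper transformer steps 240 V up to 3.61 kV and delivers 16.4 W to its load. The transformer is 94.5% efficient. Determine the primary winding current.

P_in = P_out/η = 16.4/0.945 = 17.354 W.
I_p = P_in/V_p = 17.354/240 = 0.0723 A.

I_p ≈ 0.0723 A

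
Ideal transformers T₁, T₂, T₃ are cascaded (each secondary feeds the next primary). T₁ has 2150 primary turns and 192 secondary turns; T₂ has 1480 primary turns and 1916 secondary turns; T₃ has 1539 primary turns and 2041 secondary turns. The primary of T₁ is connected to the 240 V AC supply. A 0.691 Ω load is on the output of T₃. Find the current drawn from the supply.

Secondary of T₁: V = 240.00 × 192/2150 = 21.433 V.
Secondary of T₂: V = 21.433 × 1916/1480 = 27.746 V.
Secondary of T₃: V = 27.746 × 2041/1539 = 36.797 V.
I_load = 36.797/0.691 = 53.252 A, so P_out = 36.797 × 53.252 = 1959.5 W.
All ideal ⇒ P_in = P_out, so I_supply = 1959.5/240 = 8.16 A.

I_supply ≈ 8.16 A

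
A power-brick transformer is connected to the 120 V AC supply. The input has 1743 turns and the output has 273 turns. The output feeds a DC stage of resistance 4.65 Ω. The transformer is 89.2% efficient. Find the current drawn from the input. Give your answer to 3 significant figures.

I_in ≈ 0.710 A

V_out = 120 × 273/1743 = 18.795 V.
I_out = V_out/R = 18.795/4.65 = 4.0420 A.
P_out = V_out I_out = 18.795 × 4.0420 = 75.970 W.
P_in = P_out/η = 75.970/0.892 = 85.168 W.
I_in = P_in/V_in = 85.168/120 = 0.710 A.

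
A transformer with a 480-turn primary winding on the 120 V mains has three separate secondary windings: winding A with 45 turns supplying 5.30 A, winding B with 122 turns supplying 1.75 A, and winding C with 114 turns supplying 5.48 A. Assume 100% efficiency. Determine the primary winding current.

V_A = 120 × 45/480 = 11.250 V; V_B = 120 × 122/480 = 30.500 V; V_C = 120 × 114/480 = 28.500 V.
P_out = V_A I_A + V_B I_B + V_C I_C = 11.250×5.30 + 30.500×1.75 + 28.500×5.48 = 59.625 + 53.375 + 156.18 = 269.18 W.
Ideal ⇒ P_in = P_out, so I_p = P_out/V_p = 269.18/120 = 2.24 A.

I_p ≈ 2.24 A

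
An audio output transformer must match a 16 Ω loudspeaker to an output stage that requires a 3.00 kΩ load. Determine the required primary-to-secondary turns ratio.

N_p/N_s ≈ 13.7

Z_p/Z_s = (N_p/N_s)², so N_p/N_s = √(3000/16) = √188 = 13.7.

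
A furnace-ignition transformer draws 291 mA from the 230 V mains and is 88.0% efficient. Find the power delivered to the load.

P_out ≈ 58.9 W

P_in = V_in I_in = 230 × 0.291 = 66.930 W.
P_out = η P_in = 0.880 × 66.930 = 58.9 W.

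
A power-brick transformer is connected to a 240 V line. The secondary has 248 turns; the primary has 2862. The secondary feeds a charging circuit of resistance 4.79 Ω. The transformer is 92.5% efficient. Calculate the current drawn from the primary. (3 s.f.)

I_p ≈ 0.407 A

V_s = 240 × 248/2862 = 20.797 V.
I_s = V_s/R = 20.797/4.79 = 4.3417 A.
P_out = V_s I_s = 20.797 × 4.3417 = 90.292 W.
P_in = P_out/η = 90.292/0.925 = 97.613 W.
I_p = P_in/V_p = 97.613/240 = 0.407 A.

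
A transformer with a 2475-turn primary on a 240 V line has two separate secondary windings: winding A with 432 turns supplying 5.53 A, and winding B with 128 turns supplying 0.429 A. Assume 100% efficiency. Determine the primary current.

I_p ≈ 0.987 A

V_A = 240 × 432/2475 = 41.891 V; V_B = 240 × 128/2475 = 12.412 V.
P_out = V_A I_A + V_B I_B = 41.891×5.53 + 12.412×0.429 = 231.66 + 5.3248 = 236.98 W.
Ideal ⇒ P_in = P_out, so I_p = P_out/V_p = 236.98/240 = 0.987 A.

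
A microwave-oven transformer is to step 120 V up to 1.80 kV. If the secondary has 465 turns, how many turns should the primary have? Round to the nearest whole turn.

N_p = 31 turns

N_p/N_s = V_p/V_s, so N_p = 465 × 120/1800 = 31.0 ≈ 31 turns.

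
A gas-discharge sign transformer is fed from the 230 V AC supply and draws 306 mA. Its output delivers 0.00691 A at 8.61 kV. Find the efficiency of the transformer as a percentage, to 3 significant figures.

η ≈ 84.5%

P_in = 230 × 0.306 = 70.3800 W.
P_out = 8610 × 0.00691 = 59.4951 W.
η = P_out/P_in = 59.4951/70.3800 = 0.845.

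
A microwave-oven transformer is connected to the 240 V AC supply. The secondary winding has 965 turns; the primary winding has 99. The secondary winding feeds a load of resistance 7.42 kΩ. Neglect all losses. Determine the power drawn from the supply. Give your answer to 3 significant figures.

P ≈ 738 W

V_s = V_p × N_s/N_p = 240 × 965/99 = 2339.4 V.
I_s = V_s/R = 2339.4/7420 = 0.31528 A.
I_p = I_s × N_s/N_p = 0.31528 × 965/99 = 3.0732 A.
P = V_p I_p = 240 × 3.0732 = 738 W.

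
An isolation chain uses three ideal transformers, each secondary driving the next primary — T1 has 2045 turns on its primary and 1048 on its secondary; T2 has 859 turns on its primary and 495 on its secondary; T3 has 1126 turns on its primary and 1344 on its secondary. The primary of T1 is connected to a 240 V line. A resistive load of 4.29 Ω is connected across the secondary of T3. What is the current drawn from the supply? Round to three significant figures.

Secondary of T1: V = 240.00 × 1048/2045 = 122.99 V.
Secondary of T2: V = 122.99 × 495/859 = 70.875 V.
Secondary of T3: V = 70.875 × 1344/1126 = 84.596 V.
I_load = 84.596/4.29 = 19.719 A, so P_out = 84.596 × 19.719 = 1668.2 W.
All ideal ⇒ P_in = P_out, so I_supply = 1668.2/240 = 6.95 A.

I_supply ≈ 6.95 A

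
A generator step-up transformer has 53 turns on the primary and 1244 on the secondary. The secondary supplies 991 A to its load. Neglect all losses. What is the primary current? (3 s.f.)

For an ideal transformer I_p/I_s = N_s/N_p, so I_p = 991 × 1244/53 = 23300 A.

I_p ≈ 23300 A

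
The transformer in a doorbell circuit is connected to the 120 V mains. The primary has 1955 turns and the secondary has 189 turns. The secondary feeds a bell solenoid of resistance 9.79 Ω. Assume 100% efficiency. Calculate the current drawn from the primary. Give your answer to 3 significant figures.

I_p ≈ 0.115 A

V_s = V_p × N_s/N_p = 120 × 189/1955 = 11.601 V.
I_s = V_s/R = 11.601/9.79 = 1.1850 A.
For an ideal transformer I_p N_p = I_s N_s, so I_p = 1.1850 × 189/1955 = 0.115 A.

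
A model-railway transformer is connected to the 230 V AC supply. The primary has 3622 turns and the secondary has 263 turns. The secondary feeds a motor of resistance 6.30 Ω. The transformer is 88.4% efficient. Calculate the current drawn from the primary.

V_s = 230 × 263/3622 = 16.701 V.
I_s = V_s/R = 16.701/6.30 = 2.6509 A.
P_out = V_s I_s = 16.701 × 2.6509 = 44.272 W.
P_in = P_out/η = 44.272/0.884 = 50.082 W.
I_p = P_in/V_p = 50.082/230 = 0.218 A.

I_p ≈ 0.218 A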